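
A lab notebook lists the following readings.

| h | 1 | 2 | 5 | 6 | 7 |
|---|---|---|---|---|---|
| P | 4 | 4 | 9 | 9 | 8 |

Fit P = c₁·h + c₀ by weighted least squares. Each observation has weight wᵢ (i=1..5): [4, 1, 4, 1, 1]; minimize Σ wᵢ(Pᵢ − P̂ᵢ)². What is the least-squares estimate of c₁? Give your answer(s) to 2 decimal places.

Forming XᵀWX = [[193, 39]; [39, 11]] and XᵀWP = [314, 73]ᵀ gives XᵀWX·[c₁, c₀]ᵀ = XᵀWP.
det = 193·11 − 39² = 602.
c₁ = (314·11 − 39·73)/602 = 607/602; c₀ = (193·73 − 39·314)/602 = 1843/602.

c₁ = 1.01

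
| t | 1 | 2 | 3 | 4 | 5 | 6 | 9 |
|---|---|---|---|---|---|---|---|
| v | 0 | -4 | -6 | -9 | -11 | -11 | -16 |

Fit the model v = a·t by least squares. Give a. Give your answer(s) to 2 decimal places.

Normal-equation sums: Σt·t = 172.
And Σt·v = -327.
Normal equations: [[172]]·[a]ᵀ = [-327]ᵀ.
a = (-327)/172 = -1.90116.

a = -1.90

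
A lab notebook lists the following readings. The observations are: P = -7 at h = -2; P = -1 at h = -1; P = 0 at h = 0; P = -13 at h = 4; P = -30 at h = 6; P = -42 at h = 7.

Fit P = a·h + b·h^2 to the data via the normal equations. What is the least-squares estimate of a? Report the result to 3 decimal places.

Compute the Gram sums: Σh·h = 106, Σh·h^2 = 614, Σh^2·h^2 = 3970.
For XᵀP: Σh·P = -511, Σh^2·P = -3375.
So XᵀX·[a, b]ᵀ = XᵀP: [[106, 614]; [614, 3970]]·[a, b]ᵀ = [-511, -3375]ᵀ.
det = 106·3970 − 614² = 43824.
a = ((-511)·3970 − 614·(-3375))/43824 = 10895/10956; b = (106·(-3375) − 614·(-511))/43824 = -10999/10956.

a = 0.994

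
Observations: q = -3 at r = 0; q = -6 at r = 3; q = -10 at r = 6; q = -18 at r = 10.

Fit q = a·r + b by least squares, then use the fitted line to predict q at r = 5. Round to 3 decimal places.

q̂ = -9.626

Entries of XᵀX: Σr·r = 145, Σr = 19, Σ1 = 4.
Right-hand side: Σr·q = -258, Σq = -37.
Determinant 145·4 − 19² = 219.
a = ((-258)·4 − 19·(-37))/219 = -329/219; b = (145·(-37) − 19·(-258))/219 = -463/219.
At r = 5: q̂ = (-329/219)·(5) + (-463/219)·(1) = -2108/219.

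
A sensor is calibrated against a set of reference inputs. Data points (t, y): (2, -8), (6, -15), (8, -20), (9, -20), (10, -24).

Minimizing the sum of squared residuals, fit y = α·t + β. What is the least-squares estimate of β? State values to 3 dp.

With design matrix M, MᵀM = [[285, 35]; [35, 5]] and Mᵀy = [-686, -87]ᵀ.
Δ = 285·5 − 35² = 200.
α = ((-686)·5 − 35·(-87))/200 = -77/40; β = (285·(-87) − 35·(-686))/200 = -157/40.

β = -3.925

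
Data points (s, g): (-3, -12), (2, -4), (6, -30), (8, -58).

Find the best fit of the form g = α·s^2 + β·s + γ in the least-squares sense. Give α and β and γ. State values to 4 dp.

Setting ∂/∂α … = 0 gives: 5489·α + 709·β + 113·γ = -4916;  709·α + 113·β + 13·γ = -616;  113·α + 13·β + 4·γ = -104.
(Σs^2·s^2 = 5489, Σs^2·s = 709, Σs^2 = 113, Σs·s = 113, Σs = 13, Σ1 = 4, Σs^2·g = -4916, Σs·g = -616, Σg = -104.)
Row-reducing yields α = -4993/5078, β = 4165/5078, γ = -2256/2539.

α = -0.9833, β = 0.8202, γ = -0.8885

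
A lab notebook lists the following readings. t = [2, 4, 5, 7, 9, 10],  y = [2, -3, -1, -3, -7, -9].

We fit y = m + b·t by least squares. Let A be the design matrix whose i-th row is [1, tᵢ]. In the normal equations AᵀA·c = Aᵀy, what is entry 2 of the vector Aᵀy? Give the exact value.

Entry 2 ↔ basis t, so (Aᵀy)_{2} = Σᵢ (t)·yᵢ = (2)·(2) + (4)·(-3) + (5)·(-1) + (7)·(-3) + (9)·(-7) + (10)·(-9) = -187.

-187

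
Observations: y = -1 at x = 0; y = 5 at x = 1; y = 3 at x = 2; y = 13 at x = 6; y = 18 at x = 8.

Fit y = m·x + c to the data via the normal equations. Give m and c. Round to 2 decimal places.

m = 2.20, c = 0.12

From the data, Σx·x = 105, Σx = 17, Σ1 = 5.
And Σx·y = 233, Σy = 38.
MᵀM·[m, c]ᵀ = Mᵀy becomes [[105, 17]; [17, 5]]·[m, c]ᵀ = [233, 38]ᵀ.
det = 105·5 − 17² = 236.
m = (233·5 − 17·38)/236 = 519/236; c = (105·38 − 17·233)/236 = 29/236.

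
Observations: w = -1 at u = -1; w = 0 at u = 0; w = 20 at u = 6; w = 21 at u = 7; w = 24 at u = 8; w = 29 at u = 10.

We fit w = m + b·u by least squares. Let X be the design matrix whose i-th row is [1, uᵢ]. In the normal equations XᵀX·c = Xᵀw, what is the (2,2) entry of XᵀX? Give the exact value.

250

Row 2 ↔ basis u, column 2 ↔ basis u, so (XᵀX)_{2,2} = Σᵢ (u)·(u) = (-1)·(-1) + (0)·(0) + (6)·(6) + (7)·(7) + (8)·(8) + (10)·(10) = 250.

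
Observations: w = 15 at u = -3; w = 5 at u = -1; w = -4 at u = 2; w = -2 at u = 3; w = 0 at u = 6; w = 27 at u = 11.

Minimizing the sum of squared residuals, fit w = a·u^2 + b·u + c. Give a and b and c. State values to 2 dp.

a = 0.49, b = -3.09, c = 1.33

The normal system XᵀX·[a, b, c]ᵀ = Xᵀw is [[16116, 1554, 180]; [1554, 180, 18]; [180, 18, 6]]·[a, b, c]ᵀ = [3373, 233, 41]ᵀ.
Inverting the 3×3 Gram matrix, [a, b, c]ᵀ = [26413/53670, -165707/53670, 35738/26835]ᵀ.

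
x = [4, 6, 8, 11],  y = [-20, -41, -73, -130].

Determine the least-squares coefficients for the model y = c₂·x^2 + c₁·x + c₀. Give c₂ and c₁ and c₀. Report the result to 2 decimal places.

Compute the Gram sums: Σx^2·x^2 = 20289, Σx^2·x = 2123, Σx^2 = 237, Σx·x = 237, Σx = 29, Σ1 = 4.
Moment sums: Σx^2·y = -22198, Σx·y = -2340, Σy = -264.
Solving the 3×3 system (Gaussian elimination) gives c₂ = -5899/6556, c₁ = -15149/6556, c₀ = 13325/3278.

c₂ = -0.90, c₁ = -2.31, c₀ = 4.06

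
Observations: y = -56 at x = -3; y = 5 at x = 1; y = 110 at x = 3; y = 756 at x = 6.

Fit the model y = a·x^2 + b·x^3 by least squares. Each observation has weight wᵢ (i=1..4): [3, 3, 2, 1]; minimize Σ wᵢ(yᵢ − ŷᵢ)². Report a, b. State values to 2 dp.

Setting ∂/∂a … = 0 gives: 1704·a + 7536·b = 27699;  7536·a + 50304·b = 173787.
Eliminating b: 50304·(row 1) − 7536·(row 2) gives 28926720·a = 50304·27699 − 7536·173787 = 83711664, so a = 193777/66960.
Then b = (173787 − 7536·(193777/66960))/50304 = 404599/133920.

a = 2.89, b = 3.02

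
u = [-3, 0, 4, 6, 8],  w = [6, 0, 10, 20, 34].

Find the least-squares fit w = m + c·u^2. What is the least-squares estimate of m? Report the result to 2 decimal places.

m = 0.94

The normal system XᵀX·[m, c]ᵀ = Xᵀw is [[5, 125]; [125, 5729]]·[m, c]ᵀ = [70, 3110]ᵀ.
Eliminating c: 5729·(row 1) − 125·(row 2) gives 13020·m = 5729·70 − 125·3110 = 12280, so m = 614/651.
Then c = (3110 − 125·(614/651))/5729 = 340/651.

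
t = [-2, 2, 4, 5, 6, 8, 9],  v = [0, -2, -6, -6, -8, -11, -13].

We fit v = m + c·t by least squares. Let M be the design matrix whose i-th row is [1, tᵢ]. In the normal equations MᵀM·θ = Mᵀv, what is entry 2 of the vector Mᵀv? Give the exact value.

-311

Entry 2 ↔ basis t, so (Mᵀv)_{2} = Σᵢ (t)·vᵢ = (-2)·(0) + (2)·(-2) + (4)·(-6) + (5)·(-6) + (6)·(-8) + (8)·(-11) + (9)·(-13) = -311.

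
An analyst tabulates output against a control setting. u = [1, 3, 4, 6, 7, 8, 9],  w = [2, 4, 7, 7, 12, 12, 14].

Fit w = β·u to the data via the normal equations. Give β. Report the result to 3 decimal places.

From the data, Σu·u = 256.
And Σu·w = 390.
So XᵀX·[β]ᵀ = Xᵀw: [[256]]·[β]ᵀ = [390]ᵀ.
Hence β = 390 / 256 ≈ 1.52344.

β = 1.523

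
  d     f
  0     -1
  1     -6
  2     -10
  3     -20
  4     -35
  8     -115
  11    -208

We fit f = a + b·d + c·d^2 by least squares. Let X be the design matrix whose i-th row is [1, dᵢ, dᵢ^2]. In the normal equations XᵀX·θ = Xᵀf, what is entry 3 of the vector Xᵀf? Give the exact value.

-33314

Entry 3 ↔ basis d^2, so (Xᵀf)_{3} = Σᵢ (d^2)·fᵢ = (0)·(-1) + (1)·(-6) + (4)·(-10) + (9)·(-20) + (16)·(-35) + (64)·(-115) + (121)·(-208) = -33314.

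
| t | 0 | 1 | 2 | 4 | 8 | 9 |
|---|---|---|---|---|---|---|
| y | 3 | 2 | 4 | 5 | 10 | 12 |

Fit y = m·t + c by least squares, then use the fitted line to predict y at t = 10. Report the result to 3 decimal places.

ŷ = 12.343

Setting ∂/∂m … = 0 gives: 166·m + 24·c = 218;  24·m + 6·c = 36.
Determinant 166·6 − 24² = 420.
m = (218·6 − 24·36)/420 = 37/35; c = (166·36 − 24·218)/420 = 62/35.
At t = 10: ŷ = (37/35)·(10) + (62/35)·(1) = 432/35.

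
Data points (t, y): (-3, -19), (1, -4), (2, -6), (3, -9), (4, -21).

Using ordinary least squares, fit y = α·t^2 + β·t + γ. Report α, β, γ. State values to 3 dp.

Normal-equation sums: Σt^2·t^2 = 435, Σt^2·t = 73, Σt^2 = 39, Σt·t = 39, Σt = 7, Σ1 = 5.
And Σt^2·y = -616, Σt·y = -70, Σy = -59.
Normal equations: [[435, 73, 39]; [73, 39, 7]; [39, 7, 5]]·[α, β, γ]ᵀ = [-616, -70, -59]ᵀ.
Row-reducing yields α = -11953/8702, β = 11287/8702, γ = -12626/4351.

α = -1.374, β = 1.297, γ = -2.902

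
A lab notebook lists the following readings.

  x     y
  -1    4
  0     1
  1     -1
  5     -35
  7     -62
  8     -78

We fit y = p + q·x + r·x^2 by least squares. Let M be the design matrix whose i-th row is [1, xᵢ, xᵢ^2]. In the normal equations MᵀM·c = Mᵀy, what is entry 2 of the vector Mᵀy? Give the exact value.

-1238

Entry 2 ↔ basis x, so (Mᵀy)_{2} = Σᵢ (x)·yᵢ = (-1)·(4) + (0)·(1) + (1)·(-1) + (5)·(-35) + (7)·(-62) + (8)·(-78) = -1238.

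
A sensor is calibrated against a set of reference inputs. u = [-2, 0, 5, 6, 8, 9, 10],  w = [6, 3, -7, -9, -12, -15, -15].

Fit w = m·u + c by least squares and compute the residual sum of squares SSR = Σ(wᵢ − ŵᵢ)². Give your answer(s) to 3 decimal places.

Sums needed: Σu·u = 310, Σu = 36, Σ1 = 7.
Moment sums: Σu·w = -482, Σw = -49.
MᵀM·[m, c]ᵀ = Mᵀw becomes [[310, 36]; [36, 7]]·[m, c]ᵀ = [-482, -49]ᵀ.
Determinant 310·7 − 36² = 874.
m = ((-482)·7 − 36·(-49))/874 = -35/19; c = (310·(-49) − 36·(-482))/874 = 47/19.
Residuals: -3/19, 10/19, -5/19, -8/19, 5/19, -17/19, 18/19; SSR = 44/19.

SSR = 2.316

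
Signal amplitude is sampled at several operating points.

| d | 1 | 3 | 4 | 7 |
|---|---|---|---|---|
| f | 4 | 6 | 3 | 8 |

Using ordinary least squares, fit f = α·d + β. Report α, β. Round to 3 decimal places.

The normal equations are: 75·α + 15·β = 90;  15·α + 4·β = 21.
Eliminating β: 4·(row 1) − 15·(row 2) gives 75·α = 4·90 − 15·21 = 45, so α = 3/5.
Then β = (21 − 15·(3/5))/4 = 3.

α = 0.600, β = 3.000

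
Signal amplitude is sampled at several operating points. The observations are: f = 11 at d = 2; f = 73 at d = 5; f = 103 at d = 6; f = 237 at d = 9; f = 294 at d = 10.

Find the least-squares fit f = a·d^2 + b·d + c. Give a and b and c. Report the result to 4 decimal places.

a = 3.0261, b = -0.9992, c = 1.1085

From the data, Σd^2·d^2 = 18498, Σd^2·d = 2078, Σd^2 = 246, Σd·d = 246, Σd = 32, Σ1 = 5.
Moment sums: Σd^2·f = 54174, Σd·f = 6078, Σf = 718.
So AᵀA·[a, b, c]ᵀ = Aᵀf: [[18498, 2078, 246]; [2078, 246, 32]; [246, 32, 5]]·[a, b, c]ᵀ = [54174, 6078, 718]ᵀ.
Solving the 3×3 system (Gaussian elimination) gives a = 18635/6158, b = -6153/6158, c = 3413/3079.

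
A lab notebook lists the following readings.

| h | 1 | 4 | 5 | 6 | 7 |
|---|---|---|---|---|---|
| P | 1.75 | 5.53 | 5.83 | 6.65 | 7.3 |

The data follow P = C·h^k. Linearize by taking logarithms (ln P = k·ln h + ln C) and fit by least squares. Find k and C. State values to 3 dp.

Let Y = ln P. Fitting Y = k·ln h + ln C by least squares:
AᵀA = [[11.5091, 6.7334]; [6.7334, 5]], rhs = [12.4712, 7.9153]ᵀ  (here Σln h = 6.7334, Σ(ln h)² = 11.5091, Σln P = 7.9153, Σln h·ln P = 12.4712).
Δ = 11.5091·5 − (6.7334)² = 12.2067; k = (12.4712·5 − 6.7334·7.9153)/12.2067 = 0.74214, ln C = (11.5091·7.9153 − 6.7334·12.4712)/12.2067 = 0.58363, so C = exp(0.58363) = 1.79254.

k = 0.742, C = 1.793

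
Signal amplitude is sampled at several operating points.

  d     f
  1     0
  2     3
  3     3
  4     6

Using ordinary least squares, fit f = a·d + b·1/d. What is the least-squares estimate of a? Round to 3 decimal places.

Normal-equation sums: Σd·d = 30, Σd·1/d = 4, Σ1/d·1/d = 205/144.
And Σd·f = 39, Σ1/d·f = 4.
Normal equations: [[30, 4]; [4, 205/144]]·[a, b]ᵀ = [39, 4]ᵀ.
det = 30·(205/144) − 4² = 641/24.
a = (39·(205/144) − 4·4)/(641/24) = 1897/1282; b = (30·4 − 4·39)/(641/24) = -864/641.

a = 1.480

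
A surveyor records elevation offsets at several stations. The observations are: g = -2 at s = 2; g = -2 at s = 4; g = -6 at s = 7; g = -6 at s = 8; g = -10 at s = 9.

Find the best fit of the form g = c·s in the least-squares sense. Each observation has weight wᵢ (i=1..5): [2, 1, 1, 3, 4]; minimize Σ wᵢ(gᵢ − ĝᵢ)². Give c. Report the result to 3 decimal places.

Forming AᵀWA = [[589]] and AᵀWg = [-562]ᵀ gives AᵀWA·[c]ᵀ = AᵀWg.
c = (-562)/589 = -0.95416.

c = -0.954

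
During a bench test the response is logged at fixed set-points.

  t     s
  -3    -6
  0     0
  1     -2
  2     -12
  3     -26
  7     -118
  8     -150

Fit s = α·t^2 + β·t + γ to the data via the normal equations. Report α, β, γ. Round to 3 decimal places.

α = -1.972, β = -3.236, γ = 1.781

Sums needed: Σt^2·t^2 = 6676, Σt^2·t = 864, Σt^2 = 136, Σt·t = 136, Σt = 18, Σ1 = 7.
Right-hand side: Σt^2·s = -15720, Σt·s = -2112, Σs = -314.
So MᵀM·[α, β, γ]ᵀ = Mᵀs: [[6676, 864, 136]; [864, 136, 18]; [136, 18, 7]]·[α, β, γ]ᵀ = [-15720, -2112, -314]ᵀ.
Solving the 3×3 system (Gaussian elimination) gives α = -84034/42609, β = -45957/14203, γ = 75868/42609.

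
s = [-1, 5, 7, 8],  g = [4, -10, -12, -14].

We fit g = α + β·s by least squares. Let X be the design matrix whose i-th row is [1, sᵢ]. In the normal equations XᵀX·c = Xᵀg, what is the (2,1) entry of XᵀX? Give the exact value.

19

Row 2 ↔ basis s, column 1 ↔ basis 1, so (XᵀX)_{2,1} = Σᵢ s = (-1)·(1) + (5)·(1) + (7)·(1) + (8)·(1) = 19.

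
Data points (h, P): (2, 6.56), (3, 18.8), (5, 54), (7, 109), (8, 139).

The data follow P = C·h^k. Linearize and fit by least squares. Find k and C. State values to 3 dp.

k = 2.183, C = 1.559

Linearized form: ln P = k·ln h + ln C. From the 5 transformed points,
AᵀA = [[12.3883, 7.4265]; [7.4265, 5]], rhs = [30.3369, 18.4297]ᵀ  (here Σln h = 7.4265, Σ(ln h)² = 12.3883, Σln P = 18.4297, Σln h·ln P = 30.3369).
Δ = 12.3883·5 − (7.4265)² = 6.7880; k = (30.3369·5 − 7.4265·18.4297)/6.7880 = 2.18262, ln C = (12.3883·18.4297 − 7.4265·30.3369)/6.7880 = 0.44407, so C = exp(0.44407) = 1.55903.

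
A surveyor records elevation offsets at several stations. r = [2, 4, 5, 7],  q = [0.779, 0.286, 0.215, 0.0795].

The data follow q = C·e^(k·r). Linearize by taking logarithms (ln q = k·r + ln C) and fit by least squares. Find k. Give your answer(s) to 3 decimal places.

Linearized form: ln q = k·r + ln C. From the 4 transformed points,
Σr = 18.0000, Σ(r)² = 94.0000, Σln q = -5.5706, Σr·ln q = -30.9161.
Equations: 94.0000·k + 18.0000·ln C = -30.9161;  18.0000·k + 4·ln C = -5.5706.
Solving (det = 52.0000): k = -0.44987, ln C = 0.63176.

k = -0.450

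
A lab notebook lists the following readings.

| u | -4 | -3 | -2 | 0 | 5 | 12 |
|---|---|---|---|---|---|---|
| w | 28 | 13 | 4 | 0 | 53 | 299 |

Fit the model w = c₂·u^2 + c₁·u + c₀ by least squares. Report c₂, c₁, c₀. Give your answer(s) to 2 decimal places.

With design matrix A, AᵀA = [[21714, 1754, 198]; [1754, 198, 8]; [198, 8, 6]] and Aᵀw = [44962, 3694, 397]ᵀ.
Inverting the 3×3 Gram matrix, [c₂, c₁, c₀]ᵀ = [626637/311810, 56675/62362, -212713/155905]ᵀ.

c₂ = 2.01, c₁ = 0.91, c₀ = -1.36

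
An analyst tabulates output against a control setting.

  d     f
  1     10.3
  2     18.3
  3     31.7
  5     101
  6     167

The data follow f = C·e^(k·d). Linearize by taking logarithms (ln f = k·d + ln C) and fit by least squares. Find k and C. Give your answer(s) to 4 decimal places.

With ln fᵢ as the transformed response and dᵢ as the regressor:
Σd = 17.0000, Σ(d)² = 75.0000, Σln f = 18.4285, Σd·ln f = 72.2985.
Normal system: [[75.0000, 17.0000]; [17.0000, 5]]·[k, ln C]ᵀ = [72.2985, 18.4285]ᵀ.
Δ = 75.0000·5 − (17.0000)² = 86.0000; k = (72.2985·5 − 17.0000·18.4285)/86.0000 = 0.56056, ln C = (75.0000·18.4285 − 17.0000·72.2985)/86.0000 = 1.77979, so C = exp(1.77979) = 5.92861.

k = 0.5606, C = 5.9286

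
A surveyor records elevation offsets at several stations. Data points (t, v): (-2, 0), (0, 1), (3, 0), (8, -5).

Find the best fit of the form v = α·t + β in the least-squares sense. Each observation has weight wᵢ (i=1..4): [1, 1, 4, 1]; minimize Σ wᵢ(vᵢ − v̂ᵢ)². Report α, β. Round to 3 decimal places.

Setting ∂/∂α … = 0 gives: 104·α + 18·β = -40;  18·α + 7·β = -4.
(Σwᵢ·t·t = 104, Σwᵢ·t = 18, Σwᵢ·1 = 7, Σwᵢ·t·v = -40, Σwᵢ·v = -4.)
Δ = 104·7 − 18² = 404.
α = ((-40)·7 − 18·(-4))/404 = -52/101; β = (104·(-4) − 18·(-40))/404 = 76/101.

α = -0.515, β = 0.752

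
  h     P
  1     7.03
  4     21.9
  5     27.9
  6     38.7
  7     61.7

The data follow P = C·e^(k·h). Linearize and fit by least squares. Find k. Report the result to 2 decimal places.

With ln Pᵢ as the transformed response and hᵢ as the regressor:
Σh = 23.0000, Σ(h)² = 127.0000, Σln P = 16.1434, Σh·ln P = 81.7303.
Normal system: [[127.0000, 23.0000]; [23.0000, 5]]·[k, ln C]ᵀ = [81.7303, 16.1434]ᵀ.
Solving (det = 106.0000): k = 0.35238, ln C = 1.60772.

k = 0.35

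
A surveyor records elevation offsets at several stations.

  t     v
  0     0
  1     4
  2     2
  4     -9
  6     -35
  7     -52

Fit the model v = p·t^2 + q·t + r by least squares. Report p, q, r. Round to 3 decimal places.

Forming AᵀA = [[3970, 632, 106]; [632, 106, 20]; [106, 20, 6]] and Aᵀv = [-3940, -602, -90]ᵀ gives AᵀA·[p, q, r]ᵀ = Aᵀv.
Solving the 3×3 system (Gaussian elimination) gives p = -2069/1210, q = 244/55, r = 509/1210.

p = -1.710, q = 4.436, r = 0.421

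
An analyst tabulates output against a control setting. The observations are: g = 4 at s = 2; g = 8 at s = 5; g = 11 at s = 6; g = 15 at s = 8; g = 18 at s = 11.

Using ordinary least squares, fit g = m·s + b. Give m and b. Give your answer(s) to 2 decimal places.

m = 1.63, b = 0.78

Entries of MᵀM: Σs·s = 250, Σs = 32, Σ1 = 5.
Moment sums: Σs·g = 432, Σg = 56.
MᵀM·[m, b]ᵀ = Mᵀg becomes [[250, 32]; [32, 5]]·[m, b]ᵀ = [432, 56]ᵀ.
Δ = 250·5 − 32² = 226.
m = (432·5 − 32·56)/226 = 184/113; b = (250·56 − 32·432)/226 = 88/113.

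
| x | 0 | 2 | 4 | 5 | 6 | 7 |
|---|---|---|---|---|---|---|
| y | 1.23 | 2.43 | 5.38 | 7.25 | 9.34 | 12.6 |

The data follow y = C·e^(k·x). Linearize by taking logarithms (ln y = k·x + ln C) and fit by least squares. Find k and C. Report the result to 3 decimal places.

k = 0.337, C = 1.273

With ln yᵢ as the transformed response and xᵢ as the regressor:
Sums: Σx = 24.0000, Σ(x)² = 130.0000, Σln y = 9.5266, Σx·ln y = 49.5533.
Normal system: [[130.0000, 24.0000]; [24.0000, 6]]·[k, ln C]ᵀ = [49.5533, 9.5266]ᵀ.
Slope k = (n·Σx·ln y − Σx·Σln y)/(n·Σ(x)² − (Σx)²) = (6·49.5533 − 24.0000·9.5266)/204.0000 = 0.33667; ln C = (Σln y − k·Σx)/n = 0.24108, so C = exp(0.24108) = 1.27262.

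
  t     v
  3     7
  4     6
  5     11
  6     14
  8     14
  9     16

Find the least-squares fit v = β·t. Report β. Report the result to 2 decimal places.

XᵀX·[β]ᵀ = Xᵀv reads: 231·β = 440.
(Σt·t = 231, Σt·v = 440.)
β = 440/231 = 1.90476.

β = 1.90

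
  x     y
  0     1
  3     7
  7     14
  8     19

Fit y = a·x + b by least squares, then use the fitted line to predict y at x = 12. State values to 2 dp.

Sums needed: Σx·x = 122, Σx = 18, Σ1 = 4.
And Σx·y = 271, Σy = 41.
MᵀM·[a, b]ᵀ = Mᵀy becomes [[122, 18]; [18, 4]]·[a, b]ᵀ = [271, 41]ᵀ.
Determinant 122·4 − 18² = 164.
a = (271·4 − 18·41)/164 = 173/82; b = (122·41 − 18·271)/164 = 31/41.
At x = 12: ŷ = (173/82)·(12) + (31/41)·(1) = 1069/41.

ŷ = 26.07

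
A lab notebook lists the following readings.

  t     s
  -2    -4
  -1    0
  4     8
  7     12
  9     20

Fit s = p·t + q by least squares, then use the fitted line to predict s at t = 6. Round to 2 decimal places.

ŝ = 12.27

Compute the Gram sums: Σt·t = 151, Σt = 17, Σ1 = 5.
And Σt·s = 304, Σs = 36.
XᵀX·[p, q]ᵀ = Xᵀs becomes [[151, 17]; [17, 5]]·[p, q]ᵀ = [304, 36]ᵀ.
Eliminating q: 5·(row 1) − 17·(row 2) gives 466·p = 5·304 − 17·36 = 908, so p = 454/233.
Then q = (36 − 17·(454/233))/5 = 134/233.
At t = 6: ŝ = (454/233)·(6) + (134/233)·(1) = 2858/233.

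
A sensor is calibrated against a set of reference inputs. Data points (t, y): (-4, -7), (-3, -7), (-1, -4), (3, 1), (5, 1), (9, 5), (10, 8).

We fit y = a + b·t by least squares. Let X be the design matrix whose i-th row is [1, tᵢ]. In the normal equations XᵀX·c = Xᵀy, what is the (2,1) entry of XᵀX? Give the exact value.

19

Row 2 ↔ basis t, column 1 ↔ basis 1, so (XᵀX)_{2,1} = Σᵢ t = (-4)·(1) + (-3)·(1) + (-1)·(1) + (3)·(1) + (5)·(1) + (9)·(1) + (10)·(1) = 19.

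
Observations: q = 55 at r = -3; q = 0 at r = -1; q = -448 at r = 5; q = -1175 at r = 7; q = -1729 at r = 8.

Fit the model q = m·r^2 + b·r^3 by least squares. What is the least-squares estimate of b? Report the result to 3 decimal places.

b = -3.019

Normal-equation sums: Σr^2·r^2 = 7204, Σr^2·r^3 = 52456, Σr^3·r^3 = 396148.
For Mᵀq: Σr^2·q = -178936, Σr^3·q = -1345758.
MᵀM·[m, b]ᵀ = Mᵀq becomes [[7204, 52456]; [52456, 396148]]·[m, b]ᵀ = [-178936, -1345758]ᵀ.
Eliminating b: 396148·(row 1) − 52456·(row 2) gives 102218256·m = 396148·(-178936) − 52456·(-1345758) = -292056880, so m = -18253555/6388641.
Then b = ((-1345758) − 52456·(-18253555/6388641))/396148 = -38571727/12777282.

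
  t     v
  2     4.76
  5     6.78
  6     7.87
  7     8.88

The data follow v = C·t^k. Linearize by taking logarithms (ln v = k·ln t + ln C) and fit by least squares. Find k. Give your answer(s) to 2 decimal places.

Let Y = ln v. Fitting Y = k·ln t + ln C by least squares:
AᵀA = [[10.0677, 6.0403]; [6.0403, 4]], rhs = [12.1079, 7.7211]ᵀ  (here Σln t = 6.0403, Σ(ln t)² = 10.0677, Σln v = 7.7211, Σln t·ln v = 12.1079).
Δ = 10.0677·4 − (6.0403)² = 3.7862; k = (12.1079·4 − 6.0403·7.7211)/3.7862 = 0.47390, ln C = (10.0677·7.7211 − 6.0403·12.1079)/3.7862 = 1.21465.

k = 0.47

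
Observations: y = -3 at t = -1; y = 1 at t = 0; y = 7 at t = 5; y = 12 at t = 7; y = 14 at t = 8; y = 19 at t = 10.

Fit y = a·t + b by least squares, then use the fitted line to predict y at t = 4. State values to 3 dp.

ŷ = 6.796

Setting ∂/∂a … = 0 gives: 239·a + 29·b = 424;  29·a + 6·b = 50.
Δ = 239·6 − 29² = 593.
a = (424·6 − 29·50)/593 = 1094/593; b = (239·50 − 29·424)/593 = -346/593.
At t = 4: ŷ = (1094/593)·(4) + (-346/593)·(1) = 4030/593.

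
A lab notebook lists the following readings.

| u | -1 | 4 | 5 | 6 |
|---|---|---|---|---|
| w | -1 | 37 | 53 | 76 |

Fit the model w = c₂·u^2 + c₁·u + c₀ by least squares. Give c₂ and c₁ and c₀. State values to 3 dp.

Forming MᵀM = [[2178, 404, 78]; [404, 78, 14]; [78, 14, 4]] and Mᵀw = [4652, 870, 165]ᵀ gives MᵀM·[c₂, c₁, c₀]ᵀ = Mᵀw.
Row-reducing yields c₂ = 3283/1892, c₁ = 4253/1892, c₀ = -859/1892.

c₂ = 1.735, c₁ = 2.248, c₀ = -0.454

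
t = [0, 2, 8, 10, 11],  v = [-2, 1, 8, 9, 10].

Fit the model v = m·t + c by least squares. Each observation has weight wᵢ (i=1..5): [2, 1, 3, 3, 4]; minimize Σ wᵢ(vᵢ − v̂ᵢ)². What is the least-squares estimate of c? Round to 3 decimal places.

c = -1.518

XᵀWX·[m, c]ᵀ = XᵀWv reads: 980·m + 100·c = 904;  100·m + 13·c = 88.
(Σwᵢ·t·t = 980, Σwᵢ·t = 100, Σwᵢ·1 = 13, Σwᵢ·t·v = 904, Σwᵢ·v = 88.)
Eliminating c: 13·(row 1) − 100·(row 2) gives 2740·m = 13·904 − 100·88 = 2952, so m = 738/685.
Then c = (88 − 100·(738/685))/13 = -208/137.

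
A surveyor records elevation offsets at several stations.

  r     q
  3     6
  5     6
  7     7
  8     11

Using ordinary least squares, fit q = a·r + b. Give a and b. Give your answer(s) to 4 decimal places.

a = 0.8475, b = 2.6271

Compute the Gram sums: Σr·r = 147, Σr = 23, Σ1 = 4.
Moment sums: Σr·q = 185, Σq = 30.
Δ = 147·4 − 23² = 59.
a = (185·4 − 23·30)/59 = 50/59; b = (147·30 − 23·185)/59 = 155/59.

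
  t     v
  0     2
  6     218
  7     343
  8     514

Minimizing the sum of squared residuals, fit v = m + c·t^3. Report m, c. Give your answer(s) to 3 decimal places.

With design matrix A, AᵀA = [[4, 1071]; [1071, 426449]] and Aᵀv = [1077, 427905]ᵀ.
det = 4·426449 − 1071² = 558755.
m = (1077·426449 − 1071·427905)/558755 = 999318/558755; c = (4·427905 − 1071·1077)/558755 = 558153/558755.

m = 1.788, c = 0.999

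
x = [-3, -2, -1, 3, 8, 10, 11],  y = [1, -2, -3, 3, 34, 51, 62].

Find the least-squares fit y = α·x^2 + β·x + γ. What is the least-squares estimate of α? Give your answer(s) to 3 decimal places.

Forming AᵀA = [[28916, 2834, 308]; [2834, 308, 26]; [308, 26, 7]] and Aᵀy = [14803, 1477, 146]ᵀ gives AᵀA·[α, β, γ]ᵀ = Aᵀy.
Solving the 3×3 system (Gaussian elimination) gives α = 44775/91534, β = 233847/457670, γ = -586693/228835.

α = 0.489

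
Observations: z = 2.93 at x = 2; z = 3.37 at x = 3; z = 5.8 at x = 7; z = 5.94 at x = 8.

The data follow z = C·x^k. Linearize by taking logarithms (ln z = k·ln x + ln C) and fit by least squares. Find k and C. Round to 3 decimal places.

With ln zᵢ as the transformed response and ln xᵢ as the regressor:
Σln x = 5.8171, Σ(ln x)² = 9.7980, Σln z = 5.8295, Σln x·ln z = 9.2054.
Equations: 9.7980·k + 5.8171·ln C = 9.2054;  5.8171·k + 4·ln C = 5.8295.
Solving (det = 5.3534): k = 0.54377, ln C = 0.66657, so C = exp(0.66657) = 1.94755.

k = 0.544, C = 1.948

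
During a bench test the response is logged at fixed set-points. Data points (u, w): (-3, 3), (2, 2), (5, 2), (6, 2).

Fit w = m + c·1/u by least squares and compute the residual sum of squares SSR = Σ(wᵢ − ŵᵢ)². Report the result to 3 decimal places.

Setting ∂/∂m … = 0 gives: 4·m + (8/15)·c = 9;  (8/15)·m + (193/450)·c = 11/15.
Determinant 4·(193/450) − (8/15)² = 322/225.
m = (9·(193/450) − (8/15)·(11/15))/(322/225) = 223/92; c = (4·(11/15) − (8/15)·9)/(322/225) = -30/23.
Residuals: 13/92, 21/92, -15/92, -19/92; SSR = 13/92.

SSR = 0.141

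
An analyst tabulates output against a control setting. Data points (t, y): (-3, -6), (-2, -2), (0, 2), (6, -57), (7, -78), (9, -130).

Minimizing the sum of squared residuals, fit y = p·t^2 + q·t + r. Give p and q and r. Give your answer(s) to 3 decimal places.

p = -1.509, q = -1.089, r = 2.947

Compute the Gram sums: Σt^2·t^2 = 10355, Σt^2·t = 1253, Σt^2 = 179, Σt·t = 179, Σt = 17, Σ1 = 6.
And Σt^2·y = -16466, Σt·y = -2036, Σy = -271.
Row-reducing yields p = -30139/19968, q = -108691/99840, r = 24521/8320.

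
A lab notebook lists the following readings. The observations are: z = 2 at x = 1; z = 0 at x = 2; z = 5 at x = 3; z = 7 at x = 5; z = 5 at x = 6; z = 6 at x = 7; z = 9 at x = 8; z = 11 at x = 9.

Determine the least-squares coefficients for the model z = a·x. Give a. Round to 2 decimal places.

a = 1.10

Setting ∂/∂a … = 0 gives: 269·a = 295.
Hence a = 295 / 269 ≈ 1.09665.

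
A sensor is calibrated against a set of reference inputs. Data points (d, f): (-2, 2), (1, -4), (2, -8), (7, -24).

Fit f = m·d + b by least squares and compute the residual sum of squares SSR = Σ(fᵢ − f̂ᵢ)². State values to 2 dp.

SSR = 4.90

Normal-equation sums: Σd·d = 58, Σd = 8, Σ1 = 4.
Moment sums: Σd·f = -192, Σf = -34.
Eliminating b: 4·(row 1) − 8·(row 2) gives 168·m = 4·(-192) − 8·(-34) = -496, so m = -62/21.
Then b = ((-34) − 8·(-62/21))/4 = -109/42.
Residuals: -55/42, 65/42, 1/2, -31/42; SSR = 103/21.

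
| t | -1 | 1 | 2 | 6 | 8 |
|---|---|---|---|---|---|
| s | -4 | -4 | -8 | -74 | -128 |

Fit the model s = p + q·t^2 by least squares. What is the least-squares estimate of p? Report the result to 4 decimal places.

Compute the Gram sums: Σ1 = 5, Σt^2 = 106, Σt^2·t^2 = 5410.
Right-hand side: Σs = -218, Σt^2·s = -10896.
Determinant 5·5410 − 106² = 15814.
p = ((-218)·5410 − 106·(-10896))/15814 = -12202/7907; q = (5·(-10896) − 106·(-218))/15814 = -15686/7907.

p = -1.5432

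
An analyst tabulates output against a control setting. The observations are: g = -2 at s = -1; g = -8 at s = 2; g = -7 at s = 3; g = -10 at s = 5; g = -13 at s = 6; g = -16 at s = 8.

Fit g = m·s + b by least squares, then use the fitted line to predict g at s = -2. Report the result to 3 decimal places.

ĝ = -0.574

The normal system AᵀA·[m, b]ᵀ = Aᵀg is [[139, 23]; [23, 6]]·[m, b]ᵀ = [-291, -56]ᵀ.
Eliminating b: 6·(row 1) − 23·(row 2) gives 305·m = 6·(-291) − 23·(-56) = -458, so m = -458/305.
Then b = ((-56) − 23·(-458/305))/6 = -1091/305.
At s = -2: ĝ = (-458/305)·(-2) + (-1091/305)·(1) = -35/61.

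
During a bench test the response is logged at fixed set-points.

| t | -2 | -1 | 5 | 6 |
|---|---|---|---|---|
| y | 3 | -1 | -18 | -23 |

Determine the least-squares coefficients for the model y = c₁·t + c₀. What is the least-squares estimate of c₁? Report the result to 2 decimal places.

c₁ = -3.10

From the data, Σt·t = 66, Σt = 8, Σ1 = 4.
Moment sums: Σt·y = -233, Σy = -39.
Normal equations: [[66, 8]; [8, 4]]·[c₁, c₀]ᵀ = [-233, -39]ᵀ.
Δ = 66·4 − 8² = 200.
c₁ = ((-233)·4 − 8·(-39))/200 = -31/10; c₀ = (66·(-39) − 8·(-233))/200 = -71/20.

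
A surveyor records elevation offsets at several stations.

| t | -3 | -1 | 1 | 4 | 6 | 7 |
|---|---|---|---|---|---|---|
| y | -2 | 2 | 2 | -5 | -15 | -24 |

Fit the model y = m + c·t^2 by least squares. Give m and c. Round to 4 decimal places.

m = 2.8451, c = -0.5274

XᵀX·[m, c]ᵀ = Xᵀy reads: 6·m + 112·c = -42;  112·m + 4036·c = -1810.
(Σ1 = 6, Σt^2 = 112, Σt^2·t^2 = 4036, Σy = -42, Σt^2·y = -1810.)
Determinant 6·4036 − 112² = 11672.
m = ((-42)·4036 − 112·(-1810))/11672 = 4151/1459; c = (6·(-1810) − 112·(-42))/11672 = -1539/2918.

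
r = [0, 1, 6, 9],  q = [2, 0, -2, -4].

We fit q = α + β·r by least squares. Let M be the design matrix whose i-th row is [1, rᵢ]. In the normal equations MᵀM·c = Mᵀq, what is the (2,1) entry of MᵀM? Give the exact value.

16

Row 2 ↔ basis r, column 1 ↔ basis 1, so (MᵀM)_{2,1} = Σᵢ r = (0)·(1) + (1)·(1) + (6)·(1) + (9)·(1) = 16.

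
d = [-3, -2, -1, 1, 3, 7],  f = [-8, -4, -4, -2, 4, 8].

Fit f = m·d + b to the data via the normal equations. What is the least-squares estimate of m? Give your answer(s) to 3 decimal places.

m = 1.554

Normal-equation sums: Σd·d = 73, Σd = 5, Σ1 = 6.
And Σd·f = 102, Σf = -6.
AᵀA·[m, b]ᵀ = Aᵀf becomes [[73, 5]; [5, 6]]·[m, b]ᵀ = [102, -6]ᵀ.
det = 73·6 − 5² = 413.
m = (102·6 − 5·(-6))/413 = 642/413; b = (73·(-6) − 5·102)/413 = -948/413.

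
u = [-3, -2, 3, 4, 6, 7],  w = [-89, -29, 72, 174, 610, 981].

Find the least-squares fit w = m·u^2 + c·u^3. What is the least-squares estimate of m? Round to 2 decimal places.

AᵀA·[m, c]ᵀ = Aᵀw reads: 4131·m + 25575·c = 72544;  25575·m + 169923·c = 483958.
(Σu^2·u^2 = 4131, Σu^2·u^3 = 25575, Σu^3·u^3 = 169923, Σu^2·w = 72544, Σu^3·w = 483958.)
det = 4131·169923 − 25575² = 47871288.
m = (72544·169923 − 25575·483958)/47871288 = -8388623/7978548; c = (4131·483958 − 25575·72544)/47871288 = 23986283/7978548.

m = -1.05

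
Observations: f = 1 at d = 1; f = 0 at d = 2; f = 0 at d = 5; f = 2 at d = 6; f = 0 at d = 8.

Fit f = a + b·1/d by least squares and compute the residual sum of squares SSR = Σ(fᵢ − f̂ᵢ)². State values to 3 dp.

SSR = 3.165

The normal system XᵀX·[a, b]ᵀ = Xᵀf is [[5, 239/120]; [239/120, 19201/14400]]·[a, b]ᵀ = [3, 4/3]ᵀ.
Eliminating b: (19201/14400)·(row 1) − (239/120)·(row 2) gives (9721/3600)·a = (19201/14400)·3 − (239/120)·(4/3) = 19363/14400, so a = 19363/38884.
Then b = ((4/3) − (239/120)·(19363/38884))/(19201/14400) = 2490/9721.
Residuals: 9561/38884, -24343/38884, -21355/38884, 56745/38884, -5152/9721; SSR = 123051/38884.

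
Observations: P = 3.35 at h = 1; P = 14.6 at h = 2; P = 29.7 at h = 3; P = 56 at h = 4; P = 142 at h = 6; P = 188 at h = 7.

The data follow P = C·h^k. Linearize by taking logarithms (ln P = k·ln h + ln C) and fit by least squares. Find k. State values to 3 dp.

With ln Pᵢ as the transformed response and ln hᵢ as the regressor:
Σln h = 6.9157, Σ(ln h)² = 10.6062, Σln P = 21.4987, Σln h·ln P = 30.2335.
Equations: 10.6062·k + 6.9157·ln C = 30.2335;  6.9157·k + 6·ln C = 21.4987.
Slope k = (n·Σln h·ln P − Σln h·Σln P)/(n·Σ(ln h)² − (Σln h)²) = (6·30.2335 − 6.9157·21.4987)/15.8099 = 2.06970; ln C = (Σln P − k·Σln h)/n = 1.19754.

k = 2.070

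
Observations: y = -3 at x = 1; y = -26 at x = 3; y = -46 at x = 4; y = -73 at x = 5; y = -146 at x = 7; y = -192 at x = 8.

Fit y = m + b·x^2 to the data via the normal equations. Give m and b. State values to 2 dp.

From the data, Σ1 = 6, Σx^2 = 164, Σx^2·x^2 = 7460.
Moment sums: Σy = -486, Σx^2·y = -22240.
Normal equations: [[6, 164]; [164, 7460]]·[m, b]ᵀ = [-486, -22240]ᵀ.
Eliminating b: 7460·(row 1) − 164·(row 2) gives 17864·m = 7460·(-486) − 164·(-22240) = 21800, so m = 2725/2233.
Then b = ((-22240) − 164·(2725/2233))/7460 = -6717/2233.

m = 1.22, b = -3.01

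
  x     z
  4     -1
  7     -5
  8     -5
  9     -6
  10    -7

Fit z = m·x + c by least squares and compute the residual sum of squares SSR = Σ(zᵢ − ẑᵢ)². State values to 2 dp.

Normal-equation sums: Σx·x = 310, Σx = 38, Σ1 = 5.
And Σx·z = -203, Σz = -24.
Determinant 310·5 − 38² = 106.
m = ((-203)·5 − 38·(-24))/106 = -103/106; c = (310·(-24) − 38·(-203))/106 = 137/53.
Residuals: 16/53, -83/106, 10/53, 17/106, 7/53; SSR = 83/106.

SSR = 0.78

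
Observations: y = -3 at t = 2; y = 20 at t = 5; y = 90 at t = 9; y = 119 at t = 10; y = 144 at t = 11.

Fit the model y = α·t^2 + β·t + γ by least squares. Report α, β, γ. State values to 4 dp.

Entries of MᵀM: Σt^2·t^2 = 31843, Σt^2·t = 3193, Σt^2 = 331, Σt·t = 331, Σt = 37, Σ1 = 5.
And Σt^2·y = 37102, Σt·y = 3678, Σy = 370.
Normal equations: [[31843, 3193, 331]; [3193, 331, 37]; [331, 37, 5]]·[α, β, γ]ᵀ = [37102, 3678, 370]ᵀ.
Row-reducing yields α = 97/66, β = -2293/858, γ = -503/143.

α = 1.4697, β = -2.6725, γ = -3.5175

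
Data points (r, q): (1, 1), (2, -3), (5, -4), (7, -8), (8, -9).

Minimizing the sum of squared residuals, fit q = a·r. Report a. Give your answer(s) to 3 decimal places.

XᵀX·[a]ᵀ = Xᵀq reads: 143·a = -153.
(Σr·r = 143, Σr·q = -153.)
a = (-153)/143 = -1.06993.

a = -1.070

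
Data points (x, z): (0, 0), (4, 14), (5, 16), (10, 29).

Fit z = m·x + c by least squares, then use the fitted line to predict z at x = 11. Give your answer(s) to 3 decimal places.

ẑ = 32.700

The normal equations are: 141·m + 19·c = 426;  19·m + 4·c = 59.
(Σx·x = 141, Σx = 19, Σ1 = 4, Σx·z = 426, Σz = 59.)
Eliminating c: 4·(row 1) − 19·(row 2) gives 203·m = 4·426 − 19·59 = 583, so m = 583/203.
Then c = (59 − 19·(583/203))/4 = 225/203.
At x = 11: ẑ = (583/203)·(11) + (225/203)·(1) = 6638/203.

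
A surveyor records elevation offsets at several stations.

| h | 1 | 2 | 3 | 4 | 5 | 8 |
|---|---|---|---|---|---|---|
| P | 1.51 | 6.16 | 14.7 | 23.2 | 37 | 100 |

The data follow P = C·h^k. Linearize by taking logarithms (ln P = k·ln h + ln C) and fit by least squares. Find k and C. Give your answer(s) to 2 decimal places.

With ln Pᵢ as the transformed response and ln hᵢ as the regressor:
AᵀA = [[10.5236, 6.8669]; [6.8669, 6]], rhs = [23.9595, 16.2783]ᵀ  (here Σln h = 6.8669, Σ(ln h)² = 10.5236, Σln P = 16.2783, Σln h·ln P = 23.9595).
Slope k = (n·Σln h·ln P − Σln h·Σln P)/(n·Σ(ln h)² − (Σln h)²) = (6·23.9595 − 6.8669·16.2783)/15.9867 = 2.00013; ln C = (Σln P − k·Σln h)/n = 0.42392, so C = exp(0.42392) = 1.52794.

k = 2.00, C = 1.53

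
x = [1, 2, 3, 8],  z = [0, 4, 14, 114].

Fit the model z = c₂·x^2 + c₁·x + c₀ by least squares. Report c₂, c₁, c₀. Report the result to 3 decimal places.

c₂ = 1.879, c₁ = -0.581, c₀ = -1.615

Compute the Gram sums: Σx^2·x^2 = 4194, Σx^2·x = 548, Σx^2 = 78, Σx·x = 78, Σx = 14, Σ1 = 4.
Moment sums: Σx^2·z = 7438, Σx·z = 962, Σz = 132.
Row-reducing yields c₂ = 889/473, c₁ = -25/43, c₀ = -764/473.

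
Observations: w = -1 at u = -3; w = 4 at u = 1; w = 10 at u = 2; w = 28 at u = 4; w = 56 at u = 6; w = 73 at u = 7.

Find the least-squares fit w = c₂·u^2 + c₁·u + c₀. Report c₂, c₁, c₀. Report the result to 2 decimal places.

Sums needed: Σu^2·u^2 = 4051, Σu^2·u = 605, Σu^2 = 115, Σu·u = 115, Σu = 17, Σ1 = 6.
And Σu^2·w = 6076, Σu·w = 986, Σw = 170.
So MᵀM·[c₂, c₁, c₀]ᵀ = Mᵀw: [[4051, 605, 115]; [605, 115, 17]; [115, 17, 6]]·[c₂, c₁, c₀]ᵀ = [6076, 986, 170]ᵀ.
Row-reducing yields c₂ = 47521/45496, c₁ = 144821/45496, c₀ = -8023/11374.

c₂ = 1.04, c₁ = 3.18, c₀ = -0.71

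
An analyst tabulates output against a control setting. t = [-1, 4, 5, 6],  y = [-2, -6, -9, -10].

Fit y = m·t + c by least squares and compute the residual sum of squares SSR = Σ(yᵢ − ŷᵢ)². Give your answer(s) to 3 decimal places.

SSR = 2.328

Entries of AᵀA: Σt·t = 78, Σt = 14, Σ1 = 4.
Moment sums: Σt·y = -127, Σy = -27.
So AᵀA·[m, c]ᵀ = Aᵀy: [[78, 14]; [14, 4]]·[m, c]ᵀ = [-127, -27]ᵀ.
Determinant 78·4 − 14² = 116.
m = ((-127)·4 − 14·(-27))/116 = -65/58; c = (78·(-27) − 14·(-127))/116 = -82/29.
Residuals: -17/58, 38/29, -33/58, -13/29; SSR = 135/58.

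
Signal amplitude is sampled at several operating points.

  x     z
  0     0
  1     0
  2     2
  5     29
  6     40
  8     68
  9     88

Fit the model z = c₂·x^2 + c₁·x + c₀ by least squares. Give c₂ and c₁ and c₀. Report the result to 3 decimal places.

c₂ = 1.034, c₁ = 0.550, c₀ = -1.188

With design matrix M, MᵀM = [[12595, 1591, 211]; [1591, 211, 31]; [211, 31, 7]] and Mᵀz = [13653, 1725, 227]ᵀ.
Row-reducing yields c₂ = 391/378, c₁ = 104/189, c₀ = -449/378.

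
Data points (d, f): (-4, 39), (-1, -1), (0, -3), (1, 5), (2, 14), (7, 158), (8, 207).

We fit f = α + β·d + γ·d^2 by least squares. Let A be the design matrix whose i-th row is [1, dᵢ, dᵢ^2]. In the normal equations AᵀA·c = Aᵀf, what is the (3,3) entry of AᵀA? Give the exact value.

Row 3 ↔ basis d^2, column 3 ↔ basis d^2, so (AᵀA)_{3,3} = Σᵢ (d^2)·(d^2) = (16)·(16) + (1)·(1) + (0)·(0) + (1)·(1) + (4)·(4) + (49)·(49) + (64)·(64) = 6771.

6771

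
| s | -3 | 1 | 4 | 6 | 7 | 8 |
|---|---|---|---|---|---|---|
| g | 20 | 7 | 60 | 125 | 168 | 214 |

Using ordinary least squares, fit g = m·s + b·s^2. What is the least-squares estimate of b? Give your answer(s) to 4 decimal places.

The normal equations are: 175·m + 1109·b = 3825;  1109·m + 8131·b = 27575.
(Σs·s = 175, Σs·s^2 = 1109, Σs^2·s^2 = 8131, Σs·g = 3825, Σs^2·g = 27575.)
det = 175·8131 − 1109² = 193044.
m = (3825·8131 − 1109·27575)/193044 = 130100/48261; b = (175·27575 − 1109·3825)/193044 = 145925/48261.

b = 3.0237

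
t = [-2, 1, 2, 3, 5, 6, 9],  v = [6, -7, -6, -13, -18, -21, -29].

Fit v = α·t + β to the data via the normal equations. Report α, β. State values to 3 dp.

From the data, Σt·t = 160, Σt = 24, Σ1 = 7.
For Aᵀv: Σt·v = -547, Σv = -88.
Normal equations: [[160, 24]; [24, 7]]·[α, β]ᵀ = [-547, -88]ᵀ.
Eliminating β: 7·(row 1) − 24·(row 2) gives 544·α = 7·(-547) − 24·(-88) = -1717, so α = -101/32.
Then β = ((-88) − 24·(-101/32))/7 = -7/4.

α = -3.156, β = -1.750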